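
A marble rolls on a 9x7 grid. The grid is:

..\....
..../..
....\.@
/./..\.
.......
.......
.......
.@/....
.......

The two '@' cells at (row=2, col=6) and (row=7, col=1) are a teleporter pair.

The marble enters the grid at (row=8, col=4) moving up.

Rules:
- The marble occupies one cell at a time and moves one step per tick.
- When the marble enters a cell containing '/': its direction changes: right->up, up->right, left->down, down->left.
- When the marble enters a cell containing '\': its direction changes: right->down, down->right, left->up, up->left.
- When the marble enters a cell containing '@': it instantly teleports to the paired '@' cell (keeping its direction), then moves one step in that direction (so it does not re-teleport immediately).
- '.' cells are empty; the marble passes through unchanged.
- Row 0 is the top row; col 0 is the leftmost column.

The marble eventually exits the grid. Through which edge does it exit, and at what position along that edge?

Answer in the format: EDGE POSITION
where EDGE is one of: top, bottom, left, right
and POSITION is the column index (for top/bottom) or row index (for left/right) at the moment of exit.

Answer: left 2

Derivation:
Step 1: enter (8,4), '.' pass, move up to (7,4)
Step 2: enter (7,4), '.' pass, move up to (6,4)
Step 3: enter (6,4), '.' pass, move up to (5,4)
Step 4: enter (5,4), '.' pass, move up to (4,4)
Step 5: enter (4,4), '.' pass, move up to (3,4)
Step 6: enter (3,4), '.' pass, move up to (2,4)
Step 7: enter (2,4), '\' deflects up->left, move left to (2,3)
Step 8: enter (2,3), '.' pass, move left to (2,2)
Step 9: enter (2,2), '.' pass, move left to (2,1)
Step 10: enter (2,1), '.' pass, move left to (2,0)
Step 11: enter (2,0), '.' pass, move left to (2,-1)
Step 12: at (2,-1) — EXIT via left edge, pos 2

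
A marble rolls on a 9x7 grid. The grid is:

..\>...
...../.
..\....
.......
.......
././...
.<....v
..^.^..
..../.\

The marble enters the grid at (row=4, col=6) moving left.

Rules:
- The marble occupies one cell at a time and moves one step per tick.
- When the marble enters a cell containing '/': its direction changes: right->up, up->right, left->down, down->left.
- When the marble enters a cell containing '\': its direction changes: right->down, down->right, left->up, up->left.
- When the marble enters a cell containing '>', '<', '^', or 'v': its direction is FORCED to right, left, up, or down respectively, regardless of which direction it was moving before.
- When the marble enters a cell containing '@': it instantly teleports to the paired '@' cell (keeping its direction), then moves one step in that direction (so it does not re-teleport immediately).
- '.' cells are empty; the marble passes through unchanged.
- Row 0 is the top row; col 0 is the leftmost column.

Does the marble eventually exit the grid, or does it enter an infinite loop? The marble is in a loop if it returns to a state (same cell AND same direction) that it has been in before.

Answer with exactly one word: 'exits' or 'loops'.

Answer: exits

Derivation:
Step 1: enter (4,6), '.' pass, move left to (4,5)
Step 2: enter (4,5), '.' pass, move left to (4,4)
Step 3: enter (4,4), '.' pass, move left to (4,3)
Step 4: enter (4,3), '.' pass, move left to (4,2)
Step 5: enter (4,2), '.' pass, move left to (4,1)
Step 6: enter (4,1), '.' pass, move left to (4,0)
Step 7: enter (4,0), '.' pass, move left to (4,-1)
Step 8: at (4,-1) — EXIT via left edge, pos 4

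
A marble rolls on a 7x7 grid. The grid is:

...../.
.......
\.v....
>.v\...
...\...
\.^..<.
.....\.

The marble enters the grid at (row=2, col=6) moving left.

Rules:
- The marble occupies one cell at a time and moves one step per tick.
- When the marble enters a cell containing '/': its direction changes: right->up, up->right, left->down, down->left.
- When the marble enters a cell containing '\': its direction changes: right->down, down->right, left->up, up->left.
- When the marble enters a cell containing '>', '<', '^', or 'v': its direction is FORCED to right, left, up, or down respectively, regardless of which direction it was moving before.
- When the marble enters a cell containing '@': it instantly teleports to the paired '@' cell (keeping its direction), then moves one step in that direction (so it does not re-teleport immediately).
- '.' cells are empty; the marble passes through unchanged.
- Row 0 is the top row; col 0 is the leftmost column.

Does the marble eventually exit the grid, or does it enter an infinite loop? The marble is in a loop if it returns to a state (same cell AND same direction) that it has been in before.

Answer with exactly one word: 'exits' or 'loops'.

Step 1: enter (2,6), '.' pass, move left to (2,5)
Step 2: enter (2,5), '.' pass, move left to (2,4)
Step 3: enter (2,4), '.' pass, move left to (2,3)
Step 4: enter (2,3), '.' pass, move left to (2,2)
Step 5: enter (2,2), 'v' forces left->down, move down to (3,2)
Step 6: enter (3,2), 'v' forces down->down, move down to (4,2)
Step 7: enter (4,2), '.' pass, move down to (5,2)
Step 8: enter (5,2), '^' forces down->up, move up to (4,2)
Step 9: enter (4,2), '.' pass, move up to (3,2)
Step 10: enter (3,2), 'v' forces up->down, move down to (4,2)
Step 11: at (4,2) dir=down — LOOP DETECTED (seen before)

Answer: loops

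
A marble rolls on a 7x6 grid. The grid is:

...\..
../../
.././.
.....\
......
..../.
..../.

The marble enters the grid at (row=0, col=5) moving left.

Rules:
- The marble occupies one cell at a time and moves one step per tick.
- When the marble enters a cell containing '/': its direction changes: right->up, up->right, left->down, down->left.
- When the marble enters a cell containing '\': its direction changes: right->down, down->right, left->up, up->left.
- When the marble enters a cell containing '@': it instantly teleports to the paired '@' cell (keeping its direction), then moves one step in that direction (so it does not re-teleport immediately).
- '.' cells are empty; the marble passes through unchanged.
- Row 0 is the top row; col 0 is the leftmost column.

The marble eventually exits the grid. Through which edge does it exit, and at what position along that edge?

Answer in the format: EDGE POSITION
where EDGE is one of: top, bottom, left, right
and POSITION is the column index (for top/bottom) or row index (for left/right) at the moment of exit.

Answer: top 3

Derivation:
Step 1: enter (0,5), '.' pass, move left to (0,4)
Step 2: enter (0,4), '.' pass, move left to (0,3)
Step 3: enter (0,3), '\' deflects left->up, move up to (-1,3)
Step 4: at (-1,3) — EXIT via top edge, pos 3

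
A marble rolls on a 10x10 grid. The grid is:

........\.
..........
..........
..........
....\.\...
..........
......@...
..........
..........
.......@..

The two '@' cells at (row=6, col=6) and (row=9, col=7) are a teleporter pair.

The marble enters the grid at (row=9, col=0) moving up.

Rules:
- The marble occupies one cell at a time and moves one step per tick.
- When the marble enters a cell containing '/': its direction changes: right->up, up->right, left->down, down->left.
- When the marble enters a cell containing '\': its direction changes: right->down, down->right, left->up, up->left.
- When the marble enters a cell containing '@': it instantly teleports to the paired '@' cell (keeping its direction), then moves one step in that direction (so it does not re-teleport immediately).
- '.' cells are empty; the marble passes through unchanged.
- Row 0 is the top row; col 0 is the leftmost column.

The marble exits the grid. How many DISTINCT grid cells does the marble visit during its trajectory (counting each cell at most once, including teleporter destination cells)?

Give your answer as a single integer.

Step 1: enter (9,0), '.' pass, move up to (8,0)
Step 2: enter (8,0), '.' pass, move up to (7,0)
Step 3: enter (7,0), '.' pass, move up to (6,0)
Step 4: enter (6,0), '.' pass, move up to (5,0)
Step 5: enter (5,0), '.' pass, move up to (4,0)
Step 6: enter (4,0), '.' pass, move up to (3,0)
Step 7: enter (3,0), '.' pass, move up to (2,0)
Step 8: enter (2,0), '.' pass, move up to (1,0)
Step 9: enter (1,0), '.' pass, move up to (0,0)
Step 10: enter (0,0), '.' pass, move up to (-1,0)
Step 11: at (-1,0) — EXIT via top edge, pos 0
Distinct cells visited: 10 (path length 10)

Answer: 10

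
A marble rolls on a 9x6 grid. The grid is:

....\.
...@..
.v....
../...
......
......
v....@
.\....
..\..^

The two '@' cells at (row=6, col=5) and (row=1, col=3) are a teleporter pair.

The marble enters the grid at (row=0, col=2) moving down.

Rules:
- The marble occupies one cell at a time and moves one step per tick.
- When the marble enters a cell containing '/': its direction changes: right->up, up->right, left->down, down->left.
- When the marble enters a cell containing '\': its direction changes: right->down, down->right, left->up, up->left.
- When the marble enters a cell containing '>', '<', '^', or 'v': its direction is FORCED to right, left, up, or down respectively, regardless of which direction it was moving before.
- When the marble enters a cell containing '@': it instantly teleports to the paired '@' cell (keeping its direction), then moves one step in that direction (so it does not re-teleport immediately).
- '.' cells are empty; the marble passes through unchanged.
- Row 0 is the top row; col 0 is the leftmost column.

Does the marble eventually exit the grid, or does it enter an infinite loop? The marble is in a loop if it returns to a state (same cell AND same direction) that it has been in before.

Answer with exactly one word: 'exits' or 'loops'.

Step 1: enter (0,2), '.' pass, move down to (1,2)
Step 2: enter (1,2), '.' pass, move down to (2,2)
Step 3: enter (2,2), '.' pass, move down to (3,2)
Step 4: enter (3,2), '/' deflects down->left, move left to (3,1)
Step 5: enter (3,1), '.' pass, move left to (3,0)
Step 6: enter (3,0), '.' pass, move left to (3,-1)
Step 7: at (3,-1) — EXIT via left edge, pos 3

Answer: exits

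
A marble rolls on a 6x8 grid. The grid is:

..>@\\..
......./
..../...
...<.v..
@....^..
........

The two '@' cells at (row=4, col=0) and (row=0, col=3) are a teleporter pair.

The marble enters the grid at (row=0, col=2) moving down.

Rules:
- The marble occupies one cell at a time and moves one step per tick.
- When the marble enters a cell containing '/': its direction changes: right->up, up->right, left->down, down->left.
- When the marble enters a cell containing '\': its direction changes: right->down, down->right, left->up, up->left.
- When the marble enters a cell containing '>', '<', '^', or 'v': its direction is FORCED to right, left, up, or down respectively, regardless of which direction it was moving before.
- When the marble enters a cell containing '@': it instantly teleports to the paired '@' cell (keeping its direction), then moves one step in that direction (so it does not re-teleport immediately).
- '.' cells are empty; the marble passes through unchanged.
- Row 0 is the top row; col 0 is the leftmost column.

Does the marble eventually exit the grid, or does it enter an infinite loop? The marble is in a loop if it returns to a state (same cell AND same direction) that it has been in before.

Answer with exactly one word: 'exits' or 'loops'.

Step 1: enter (0,2), '>' forces down->right, move right to (0,3)
Step 2: enter (0,3), '@' teleport (0,3)->(4,0), also enter (4,0), move right to (4,1)
Step 3: enter (4,1), '.' pass, move right to (4,2)
Step 4: enter (4,2), '.' pass, move right to (4,3)
Step 5: enter (4,3), '.' pass, move right to (4,4)
Step 6: enter (4,4), '.' pass, move right to (4,5)
Step 7: enter (4,5), '^' forces right->up, move up to (3,5)
Step 8: enter (3,5), 'v' forces up->down, move down to (4,5)
Step 9: enter (4,5), '^' forces down->up, move up to (3,5)
Step 10: at (3,5) dir=up — LOOP DETECTED (seen before)

Answer: loops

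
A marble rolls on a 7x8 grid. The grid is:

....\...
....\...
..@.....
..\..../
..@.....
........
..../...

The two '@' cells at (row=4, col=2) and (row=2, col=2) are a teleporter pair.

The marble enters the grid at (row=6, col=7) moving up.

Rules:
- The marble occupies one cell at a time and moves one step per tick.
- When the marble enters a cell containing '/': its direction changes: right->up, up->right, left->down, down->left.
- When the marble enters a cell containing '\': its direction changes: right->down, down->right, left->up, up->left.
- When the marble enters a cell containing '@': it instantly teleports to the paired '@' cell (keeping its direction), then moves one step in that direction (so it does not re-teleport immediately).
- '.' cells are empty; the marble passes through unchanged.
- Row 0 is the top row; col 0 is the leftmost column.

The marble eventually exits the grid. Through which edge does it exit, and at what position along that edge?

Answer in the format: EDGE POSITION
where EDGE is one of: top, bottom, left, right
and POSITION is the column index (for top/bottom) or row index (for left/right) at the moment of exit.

Answer: right 3

Derivation:
Step 1: enter (6,7), '.' pass, move up to (5,7)
Step 2: enter (5,7), '.' pass, move up to (4,7)
Step 3: enter (4,7), '.' pass, move up to (3,7)
Step 4: enter (3,7), '/' deflects up->right, move right to (3,8)
Step 5: at (3,8) — EXIT via right edge, pos 3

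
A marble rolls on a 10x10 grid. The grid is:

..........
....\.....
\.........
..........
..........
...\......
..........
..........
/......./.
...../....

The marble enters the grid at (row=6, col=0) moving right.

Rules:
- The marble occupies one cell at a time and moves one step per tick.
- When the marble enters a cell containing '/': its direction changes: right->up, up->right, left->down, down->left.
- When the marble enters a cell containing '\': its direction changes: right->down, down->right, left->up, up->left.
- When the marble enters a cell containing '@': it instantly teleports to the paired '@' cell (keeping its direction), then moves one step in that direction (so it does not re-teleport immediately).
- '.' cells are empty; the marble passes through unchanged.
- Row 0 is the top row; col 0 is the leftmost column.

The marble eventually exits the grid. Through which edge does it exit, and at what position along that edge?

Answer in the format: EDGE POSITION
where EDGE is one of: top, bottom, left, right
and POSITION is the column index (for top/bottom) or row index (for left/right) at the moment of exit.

Answer: right 6

Derivation:
Step 1: enter (6,0), '.' pass, move right to (6,1)
Step 2: enter (6,1), '.' pass, move right to (6,2)
Step 3: enter (6,2), '.' pass, move right to (6,3)
Step 4: enter (6,3), '.' pass, move right to (6,4)
Step 5: enter (6,4), '.' pass, move right to (6,5)
Step 6: enter (6,5), '.' pass, move right to (6,6)
Step 7: enter (6,6), '.' pass, move right to (6,7)
Step 8: enter (6,7), '.' pass, move right to (6,8)
Step 9: enter (6,8), '.' pass, move right to (6,9)
Step 10: enter (6,9), '.' pass, move right to (6,10)
Step 11: at (6,10) — EXIT via right edge, pos 6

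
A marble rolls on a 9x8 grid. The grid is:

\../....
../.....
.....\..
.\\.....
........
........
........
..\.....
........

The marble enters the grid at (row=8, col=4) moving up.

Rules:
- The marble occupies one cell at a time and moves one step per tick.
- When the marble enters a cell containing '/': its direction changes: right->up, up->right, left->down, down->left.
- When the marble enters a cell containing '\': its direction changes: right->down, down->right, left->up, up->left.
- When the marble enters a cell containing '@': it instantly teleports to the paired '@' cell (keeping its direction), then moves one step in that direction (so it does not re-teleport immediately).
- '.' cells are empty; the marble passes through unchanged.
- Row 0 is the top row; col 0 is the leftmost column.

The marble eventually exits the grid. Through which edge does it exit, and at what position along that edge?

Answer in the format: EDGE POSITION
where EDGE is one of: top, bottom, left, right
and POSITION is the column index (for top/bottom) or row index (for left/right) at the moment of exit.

Answer: top 4

Derivation:
Step 1: enter (8,4), '.' pass, move up to (7,4)
Step 2: enter (7,4), '.' pass, move up to (6,4)
Step 3: enter (6,4), '.' pass, move up to (5,4)
Step 4: enter (5,4), '.' pass, move up to (4,4)
Step 5: enter (4,4), '.' pass, move up to (3,4)
Step 6: enter (3,4), '.' pass, move up to (2,4)
Step 7: enter (2,4), '.' pass, move up to (1,4)
Step 8: enter (1,4), '.' pass, move up to (0,4)
Step 9: enter (0,4), '.' pass, move up to (-1,4)
Step 10: at (-1,4) — EXIT via top edge, pos 4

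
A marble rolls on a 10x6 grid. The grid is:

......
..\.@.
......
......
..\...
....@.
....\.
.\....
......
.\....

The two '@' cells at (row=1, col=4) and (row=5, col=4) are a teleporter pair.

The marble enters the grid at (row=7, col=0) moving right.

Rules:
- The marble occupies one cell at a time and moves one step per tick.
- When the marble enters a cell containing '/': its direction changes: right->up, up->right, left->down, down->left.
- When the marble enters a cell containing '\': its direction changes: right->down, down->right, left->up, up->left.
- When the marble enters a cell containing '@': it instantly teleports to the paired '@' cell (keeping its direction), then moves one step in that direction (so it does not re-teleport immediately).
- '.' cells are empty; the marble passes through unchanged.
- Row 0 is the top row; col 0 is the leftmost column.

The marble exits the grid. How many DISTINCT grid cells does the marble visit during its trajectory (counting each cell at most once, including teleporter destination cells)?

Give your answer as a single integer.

Answer: 8

Derivation:
Step 1: enter (7,0), '.' pass, move right to (7,1)
Step 2: enter (7,1), '\' deflects right->down, move down to (8,1)
Step 3: enter (8,1), '.' pass, move down to (9,1)
Step 4: enter (9,1), '\' deflects down->right, move right to (9,2)
Step 5: enter (9,2), '.' pass, move right to (9,3)
Step 6: enter (9,3), '.' pass, move right to (9,4)
Step 7: enter (9,4), '.' pass, move right to (9,5)
Step 8: enter (9,5), '.' pass, move right to (9,6)
Step 9: at (9,6) — EXIT via right edge, pos 9
Distinct cells visited: 8 (path length 8)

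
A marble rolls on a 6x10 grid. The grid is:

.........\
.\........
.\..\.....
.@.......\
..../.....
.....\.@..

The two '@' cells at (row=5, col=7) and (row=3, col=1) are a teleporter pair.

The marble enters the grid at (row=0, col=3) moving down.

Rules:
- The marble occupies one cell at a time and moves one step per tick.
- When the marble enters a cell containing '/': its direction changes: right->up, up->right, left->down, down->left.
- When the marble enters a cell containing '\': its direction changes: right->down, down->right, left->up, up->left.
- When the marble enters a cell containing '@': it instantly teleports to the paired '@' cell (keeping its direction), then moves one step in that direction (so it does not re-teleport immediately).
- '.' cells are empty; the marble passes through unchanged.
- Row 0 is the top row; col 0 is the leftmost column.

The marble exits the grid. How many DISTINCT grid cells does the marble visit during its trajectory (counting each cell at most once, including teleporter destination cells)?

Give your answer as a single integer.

Step 1: enter (0,3), '.' pass, move down to (1,3)
Step 2: enter (1,3), '.' pass, move down to (2,3)
Step 3: enter (2,3), '.' pass, move down to (3,3)
Step 4: enter (3,3), '.' pass, move down to (4,3)
Step 5: enter (4,3), '.' pass, move down to (5,3)
Step 6: enter (5,3), '.' pass, move down to (6,3)
Step 7: at (6,3) — EXIT via bottom edge, pos 3
Distinct cells visited: 6 (path length 6)

Answer: 6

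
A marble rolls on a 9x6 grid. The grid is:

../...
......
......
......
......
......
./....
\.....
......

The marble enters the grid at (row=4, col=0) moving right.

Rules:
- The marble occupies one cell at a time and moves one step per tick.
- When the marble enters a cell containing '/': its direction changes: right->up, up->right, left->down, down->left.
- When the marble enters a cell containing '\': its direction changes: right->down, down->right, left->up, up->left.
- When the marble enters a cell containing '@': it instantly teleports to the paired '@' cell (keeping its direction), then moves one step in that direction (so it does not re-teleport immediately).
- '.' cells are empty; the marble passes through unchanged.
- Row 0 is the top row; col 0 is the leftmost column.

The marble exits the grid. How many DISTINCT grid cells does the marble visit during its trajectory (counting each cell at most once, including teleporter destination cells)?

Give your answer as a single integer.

Step 1: enter (4,0), '.' pass, move right to (4,1)
Step 2: enter (4,1), '.' pass, move right to (4,2)
Step 3: enter (4,2), '.' pass, move right to (4,3)
Step 4: enter (4,3), '.' pass, move right to (4,4)
Step 5: enter (4,4), '.' pass, move right to (4,5)
Step 6: enter (4,5), '.' pass, move right to (4,6)
Step 7: at (4,6) — EXIT via right edge, pos 4
Distinct cells visited: 6 (path length 6)

Answer: 6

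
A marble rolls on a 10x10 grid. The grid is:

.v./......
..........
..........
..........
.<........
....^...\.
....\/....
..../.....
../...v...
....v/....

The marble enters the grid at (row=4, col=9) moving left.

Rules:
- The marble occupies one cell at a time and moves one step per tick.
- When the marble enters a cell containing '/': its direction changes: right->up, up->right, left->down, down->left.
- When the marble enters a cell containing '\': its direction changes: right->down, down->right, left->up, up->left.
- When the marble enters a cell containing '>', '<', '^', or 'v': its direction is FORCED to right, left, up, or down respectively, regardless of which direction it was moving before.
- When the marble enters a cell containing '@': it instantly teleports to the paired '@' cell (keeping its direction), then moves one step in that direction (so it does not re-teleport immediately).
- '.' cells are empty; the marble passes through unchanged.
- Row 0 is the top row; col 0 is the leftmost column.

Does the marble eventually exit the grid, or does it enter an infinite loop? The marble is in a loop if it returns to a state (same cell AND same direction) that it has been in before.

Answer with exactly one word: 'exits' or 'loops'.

Answer: exits

Derivation:
Step 1: enter (4,9), '.' pass, move left to (4,8)
Step 2: enter (4,8), '.' pass, move left to (4,7)
Step 3: enter (4,7), '.' pass, move left to (4,6)
Step 4: enter (4,6), '.' pass, move left to (4,5)
Step 5: enter (4,5), '.' pass, move left to (4,4)
Step 6: enter (4,4), '.' pass, move left to (4,3)
Step 7: enter (4,3), '.' pass, move left to (4,2)
Step 8: enter (4,2), '.' pass, move left to (4,1)
Step 9: enter (4,1), '<' forces left->left, move left to (4,0)
Step 10: enter (4,0), '.' pass, move left to (4,-1)
Step 11: at (4,-1) — EXIT via left edge, pos 4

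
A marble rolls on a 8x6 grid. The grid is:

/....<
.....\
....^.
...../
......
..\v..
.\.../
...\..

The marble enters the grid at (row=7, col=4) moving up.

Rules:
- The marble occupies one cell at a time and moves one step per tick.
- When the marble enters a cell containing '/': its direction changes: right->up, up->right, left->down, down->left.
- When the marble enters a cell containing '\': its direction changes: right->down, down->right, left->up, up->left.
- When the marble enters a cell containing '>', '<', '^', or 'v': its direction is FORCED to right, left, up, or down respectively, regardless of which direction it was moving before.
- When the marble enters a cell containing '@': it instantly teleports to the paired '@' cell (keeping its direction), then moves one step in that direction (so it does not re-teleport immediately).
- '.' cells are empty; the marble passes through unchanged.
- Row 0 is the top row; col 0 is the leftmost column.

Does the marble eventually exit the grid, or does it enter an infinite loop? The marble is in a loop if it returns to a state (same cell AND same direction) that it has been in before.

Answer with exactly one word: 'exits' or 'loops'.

Step 1: enter (7,4), '.' pass, move up to (6,4)
Step 2: enter (6,4), '.' pass, move up to (5,4)
Step 3: enter (5,4), '.' pass, move up to (4,4)
Step 4: enter (4,4), '.' pass, move up to (3,4)
Step 5: enter (3,4), '.' pass, move up to (2,4)
Step 6: enter (2,4), '^' forces up->up, move up to (1,4)
Step 7: enter (1,4), '.' pass, move up to (0,4)
Step 8: enter (0,4), '.' pass, move up to (-1,4)
Step 9: at (-1,4) — EXIT via top edge, pos 4

Answer: exits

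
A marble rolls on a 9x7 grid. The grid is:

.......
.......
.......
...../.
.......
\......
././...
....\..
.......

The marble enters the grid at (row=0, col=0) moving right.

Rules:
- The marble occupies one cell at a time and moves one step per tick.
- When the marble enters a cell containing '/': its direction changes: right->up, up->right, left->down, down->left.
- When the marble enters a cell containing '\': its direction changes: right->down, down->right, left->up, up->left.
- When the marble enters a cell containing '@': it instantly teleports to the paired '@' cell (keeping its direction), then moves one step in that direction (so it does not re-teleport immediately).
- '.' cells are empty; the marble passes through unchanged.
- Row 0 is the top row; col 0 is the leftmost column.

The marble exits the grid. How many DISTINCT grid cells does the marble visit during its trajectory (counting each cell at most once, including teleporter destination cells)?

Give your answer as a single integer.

Step 1: enter (0,0), '.' pass, move right to (0,1)
Step 2: enter (0,1), '.' pass, move right to (0,2)
Step 3: enter (0,2), '.' pass, move right to (0,3)
Step 4: enter (0,3), '.' pass, move right to (0,4)
Step 5: enter (0,4), '.' pass, move right to (0,5)
Step 6: enter (0,5), '.' pass, move right to (0,6)
Step 7: enter (0,6), '.' pass, move right to (0,7)
Step 8: at (0,7) — EXIT via right edge, pos 0
Distinct cells visited: 7 (path length 7)

Answer: 7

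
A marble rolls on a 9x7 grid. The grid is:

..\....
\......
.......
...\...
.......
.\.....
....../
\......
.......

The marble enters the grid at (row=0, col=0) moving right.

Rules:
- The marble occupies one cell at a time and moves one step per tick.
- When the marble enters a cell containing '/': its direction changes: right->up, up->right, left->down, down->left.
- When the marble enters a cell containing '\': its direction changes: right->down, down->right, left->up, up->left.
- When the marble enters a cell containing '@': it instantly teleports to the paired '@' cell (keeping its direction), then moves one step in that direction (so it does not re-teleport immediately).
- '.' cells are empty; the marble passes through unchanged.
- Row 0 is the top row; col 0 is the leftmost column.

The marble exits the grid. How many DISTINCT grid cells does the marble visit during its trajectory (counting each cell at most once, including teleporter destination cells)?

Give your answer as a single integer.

Answer: 11

Derivation:
Step 1: enter (0,0), '.' pass, move right to (0,1)
Step 2: enter (0,1), '.' pass, move right to (0,2)
Step 3: enter (0,2), '\' deflects right->down, move down to (1,2)
Step 4: enter (1,2), '.' pass, move down to (2,2)
Step 5: enter (2,2), '.' pass, move down to (3,2)
Step 6: enter (3,2), '.' pass, move down to (4,2)
Step 7: enter (4,2), '.' pass, move down to (5,2)
Step 8: enter (5,2), '.' pass, move down to (6,2)
Step 9: enter (6,2), '.' pass, move down to (7,2)
Step 10: enter (7,2), '.' pass, move down to (8,2)
Step 11: enter (8,2), '.' pass, move down to (9,2)
Step 12: at (9,2) — EXIT via bottom edge, pos 2
Distinct cells visited: 11 (path length 11)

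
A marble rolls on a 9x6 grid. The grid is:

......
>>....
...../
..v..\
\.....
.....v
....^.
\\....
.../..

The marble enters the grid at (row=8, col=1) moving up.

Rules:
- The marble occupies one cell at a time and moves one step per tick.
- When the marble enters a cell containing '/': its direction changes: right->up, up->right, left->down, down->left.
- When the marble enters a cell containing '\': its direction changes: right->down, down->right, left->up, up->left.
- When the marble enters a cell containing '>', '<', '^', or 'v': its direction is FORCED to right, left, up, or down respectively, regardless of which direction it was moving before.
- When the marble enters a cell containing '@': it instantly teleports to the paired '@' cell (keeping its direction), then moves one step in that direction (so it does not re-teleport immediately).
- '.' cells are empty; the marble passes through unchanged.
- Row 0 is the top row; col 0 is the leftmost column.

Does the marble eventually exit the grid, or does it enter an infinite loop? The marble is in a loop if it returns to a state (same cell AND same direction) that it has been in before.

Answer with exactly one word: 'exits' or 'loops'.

Step 1: enter (8,1), '.' pass, move up to (7,1)
Step 2: enter (7,1), '\' deflects up->left, move left to (7,0)
Step 3: enter (7,0), '\' deflects left->up, move up to (6,0)
Step 4: enter (6,0), '.' pass, move up to (5,0)
Step 5: enter (5,0), '.' pass, move up to (4,0)
Step 6: enter (4,0), '\' deflects up->left, move left to (4,-1)
Step 7: at (4,-1) — EXIT via left edge, pos 4

Answer: exits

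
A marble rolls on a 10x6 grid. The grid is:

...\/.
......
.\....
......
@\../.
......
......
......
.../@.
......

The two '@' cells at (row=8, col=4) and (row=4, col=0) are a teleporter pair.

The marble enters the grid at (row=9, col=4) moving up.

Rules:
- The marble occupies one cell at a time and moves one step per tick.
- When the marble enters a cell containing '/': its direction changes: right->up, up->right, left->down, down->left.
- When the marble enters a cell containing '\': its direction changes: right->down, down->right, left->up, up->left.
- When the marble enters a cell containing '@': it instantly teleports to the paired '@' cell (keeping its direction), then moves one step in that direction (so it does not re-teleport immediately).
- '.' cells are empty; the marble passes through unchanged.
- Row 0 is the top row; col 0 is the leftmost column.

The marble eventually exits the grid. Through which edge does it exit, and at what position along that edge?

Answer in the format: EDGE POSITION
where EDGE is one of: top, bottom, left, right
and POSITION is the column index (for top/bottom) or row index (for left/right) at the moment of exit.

Step 1: enter (9,4), '.' pass, move up to (8,4)
Step 2: enter (8,4), '@' teleport (8,4)->(4,0), also enter (4,0), move up to (3,0)
Step 3: enter (3,0), '.' pass, move up to (2,0)
Step 4: enter (2,0), '.' pass, move up to (1,0)
Step 5: enter (1,0), '.' pass, move up to (0,0)
Step 6: enter (0,0), '.' pass, move up to (-1,0)
Step 7: at (-1,0) — EXIT via top edge, pos 0

Answer: top 0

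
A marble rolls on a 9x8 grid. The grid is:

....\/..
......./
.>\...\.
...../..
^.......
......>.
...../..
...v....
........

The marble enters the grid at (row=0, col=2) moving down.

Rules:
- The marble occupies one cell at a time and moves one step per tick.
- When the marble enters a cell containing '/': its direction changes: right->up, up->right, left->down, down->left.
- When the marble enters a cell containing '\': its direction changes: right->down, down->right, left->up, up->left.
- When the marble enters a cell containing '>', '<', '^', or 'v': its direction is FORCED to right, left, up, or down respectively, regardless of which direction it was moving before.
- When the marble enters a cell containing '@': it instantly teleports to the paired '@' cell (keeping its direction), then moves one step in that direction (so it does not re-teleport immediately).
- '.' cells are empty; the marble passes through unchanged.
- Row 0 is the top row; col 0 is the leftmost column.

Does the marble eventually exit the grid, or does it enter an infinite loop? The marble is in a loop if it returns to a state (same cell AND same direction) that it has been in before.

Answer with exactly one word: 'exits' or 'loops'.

Step 1: enter (0,2), '.' pass, move down to (1,2)
Step 2: enter (1,2), '.' pass, move down to (2,2)
Step 3: enter (2,2), '\' deflects down->right, move right to (2,3)
Step 4: enter (2,3), '.' pass, move right to (2,4)
Step 5: enter (2,4), '.' pass, move right to (2,5)
Step 6: enter (2,5), '.' pass, move right to (2,6)
Step 7: enter (2,6), '\' deflects right->down, move down to (3,6)
Step 8: enter (3,6), '.' pass, move down to (4,6)
Step 9: enter (4,6), '.' pass, move down to (5,6)
Step 10: enter (5,6), '>' forces down->right, move right to (5,7)
Step 11: enter (5,7), '.' pass, move right to (5,8)
Step 12: at (5,8) — EXIT via right edge, pos 5

Answer: exits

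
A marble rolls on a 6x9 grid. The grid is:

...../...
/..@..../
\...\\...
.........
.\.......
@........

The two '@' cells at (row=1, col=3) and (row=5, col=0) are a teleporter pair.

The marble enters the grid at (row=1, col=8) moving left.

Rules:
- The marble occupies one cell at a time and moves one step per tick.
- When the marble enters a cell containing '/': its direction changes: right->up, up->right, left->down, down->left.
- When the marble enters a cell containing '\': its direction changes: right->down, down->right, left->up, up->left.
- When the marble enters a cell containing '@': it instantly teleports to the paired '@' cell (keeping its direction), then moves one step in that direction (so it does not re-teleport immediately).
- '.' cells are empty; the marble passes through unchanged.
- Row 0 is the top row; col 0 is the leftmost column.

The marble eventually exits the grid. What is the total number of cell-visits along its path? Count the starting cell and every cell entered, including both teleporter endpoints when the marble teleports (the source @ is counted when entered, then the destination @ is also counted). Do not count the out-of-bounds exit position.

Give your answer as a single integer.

Answer: 5

Derivation:
Step 1: enter (1,8), '/' deflects left->down, move down to (2,8)
Step 2: enter (2,8), '.' pass, move down to (3,8)
Step 3: enter (3,8), '.' pass, move down to (4,8)
Step 4: enter (4,8), '.' pass, move down to (5,8)
Step 5: enter (5,8), '.' pass, move down to (6,8)
Step 6: at (6,8) — EXIT via bottom edge, pos 8
Path length (cell visits): 5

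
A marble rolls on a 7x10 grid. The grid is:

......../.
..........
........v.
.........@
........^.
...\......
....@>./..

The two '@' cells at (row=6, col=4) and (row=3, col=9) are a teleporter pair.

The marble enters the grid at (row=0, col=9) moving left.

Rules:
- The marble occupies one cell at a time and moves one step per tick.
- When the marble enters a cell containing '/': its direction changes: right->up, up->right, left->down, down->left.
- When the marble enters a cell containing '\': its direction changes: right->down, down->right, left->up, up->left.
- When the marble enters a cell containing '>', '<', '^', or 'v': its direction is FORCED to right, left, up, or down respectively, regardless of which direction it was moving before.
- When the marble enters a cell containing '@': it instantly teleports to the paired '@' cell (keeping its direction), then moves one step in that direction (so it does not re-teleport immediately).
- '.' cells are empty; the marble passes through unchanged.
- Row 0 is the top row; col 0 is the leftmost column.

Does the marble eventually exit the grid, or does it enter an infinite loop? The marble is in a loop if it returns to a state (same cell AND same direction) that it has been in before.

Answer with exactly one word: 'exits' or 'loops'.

Step 1: enter (0,9), '.' pass, move left to (0,8)
Step 2: enter (0,8), '/' deflects left->down, move down to (1,8)
Step 3: enter (1,8), '.' pass, move down to (2,8)
Step 4: enter (2,8), 'v' forces down->down, move down to (3,8)
Step 5: enter (3,8), '.' pass, move down to (4,8)
Step 6: enter (4,8), '^' forces down->up, move up to (3,8)
Step 7: enter (3,8), '.' pass, move up to (2,8)
Step 8: enter (2,8), 'v' forces up->down, move down to (3,8)
Step 9: at (3,8) dir=down — LOOP DETECTED (seen before)

Answer: loops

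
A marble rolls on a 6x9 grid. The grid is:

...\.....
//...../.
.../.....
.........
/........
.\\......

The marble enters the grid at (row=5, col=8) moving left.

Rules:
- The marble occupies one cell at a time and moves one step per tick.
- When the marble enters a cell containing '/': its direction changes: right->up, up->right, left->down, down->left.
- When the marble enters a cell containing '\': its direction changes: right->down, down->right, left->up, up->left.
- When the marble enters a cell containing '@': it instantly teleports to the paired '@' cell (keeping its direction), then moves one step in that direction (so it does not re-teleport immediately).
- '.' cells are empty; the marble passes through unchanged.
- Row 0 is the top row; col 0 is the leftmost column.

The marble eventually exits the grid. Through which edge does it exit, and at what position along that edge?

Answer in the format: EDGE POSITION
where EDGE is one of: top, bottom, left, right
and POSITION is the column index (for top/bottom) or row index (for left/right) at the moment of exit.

Answer: top 2

Derivation:
Step 1: enter (5,8), '.' pass, move left to (5,7)
Step 2: enter (5,7), '.' pass, move left to (5,6)
Step 3: enter (5,6), '.' pass, move left to (5,5)
Step 4: enter (5,5), '.' pass, move left to (5,4)
Step 5: enter (5,4), '.' pass, move left to (5,3)
Step 6: enter (5,3), '.' pass, move left to (5,2)
Step 7: enter (5,2), '\' deflects left->up, move up to (4,2)
Step 8: enter (4,2), '.' pass, move up to (3,2)
Step 9: enter (3,2), '.' pass, move up to (2,2)
Step 10: enter (2,2), '.' pass, move up to (1,2)
Step 11: enter (1,2), '.' pass, move up to (0,2)
Step 12: enter (0,2), '.' pass, move up to (-1,2)
Step 13: at (-1,2) — EXIT via top edge, pos 2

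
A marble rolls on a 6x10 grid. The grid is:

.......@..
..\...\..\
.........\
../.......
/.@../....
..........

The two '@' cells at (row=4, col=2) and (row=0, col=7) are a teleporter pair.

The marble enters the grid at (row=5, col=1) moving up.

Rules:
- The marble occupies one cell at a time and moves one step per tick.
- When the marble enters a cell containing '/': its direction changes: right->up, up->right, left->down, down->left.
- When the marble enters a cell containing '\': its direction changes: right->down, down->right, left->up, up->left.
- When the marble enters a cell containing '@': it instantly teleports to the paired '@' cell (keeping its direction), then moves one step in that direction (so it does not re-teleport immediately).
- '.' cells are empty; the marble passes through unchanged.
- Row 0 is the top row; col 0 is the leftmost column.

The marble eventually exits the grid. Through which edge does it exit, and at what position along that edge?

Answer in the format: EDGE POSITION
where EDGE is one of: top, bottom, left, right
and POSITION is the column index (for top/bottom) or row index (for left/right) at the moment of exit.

Answer: top 1

Derivation:
Step 1: enter (5,1), '.' pass, move up to (4,1)
Step 2: enter (4,1), '.' pass, move up to (3,1)
Step 3: enter (3,1), '.' pass, move up to (2,1)
Step 4: enter (2,1), '.' pass, move up to (1,1)
Step 5: enter (1,1), '.' pass, move up to (0,1)
Step 6: enter (0,1), '.' pass, move up to (-1,1)
Step 7: at (-1,1) — EXIT via top edge, pos 1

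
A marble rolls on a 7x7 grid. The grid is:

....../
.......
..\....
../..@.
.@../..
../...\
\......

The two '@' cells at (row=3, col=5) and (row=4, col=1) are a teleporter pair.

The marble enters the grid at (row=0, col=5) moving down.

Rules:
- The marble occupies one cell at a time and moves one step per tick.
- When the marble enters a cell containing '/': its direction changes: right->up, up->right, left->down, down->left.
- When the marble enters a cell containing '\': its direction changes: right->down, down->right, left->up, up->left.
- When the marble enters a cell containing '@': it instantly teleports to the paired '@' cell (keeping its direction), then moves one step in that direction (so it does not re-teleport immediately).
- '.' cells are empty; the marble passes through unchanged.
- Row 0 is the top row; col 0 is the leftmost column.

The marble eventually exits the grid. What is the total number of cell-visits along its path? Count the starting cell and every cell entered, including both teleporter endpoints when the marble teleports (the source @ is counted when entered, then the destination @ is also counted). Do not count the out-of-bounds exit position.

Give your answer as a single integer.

Answer: 7

Derivation:
Step 1: enter (0,5), '.' pass, move down to (1,5)
Step 2: enter (1,5), '.' pass, move down to (2,5)
Step 3: enter (2,5), '.' pass, move down to (3,5)
Step 4: enter (3,5), '@' teleport (3,5)->(4,1), also enter (4,1), move down to (5,1)
Step 5: enter (5,1), '.' pass, move down to (6,1)
Step 6: enter (6,1), '.' pass, move down to (7,1)
Step 7: at (7,1) — EXIT via bottom edge, pos 1
Path length (cell visits): 7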